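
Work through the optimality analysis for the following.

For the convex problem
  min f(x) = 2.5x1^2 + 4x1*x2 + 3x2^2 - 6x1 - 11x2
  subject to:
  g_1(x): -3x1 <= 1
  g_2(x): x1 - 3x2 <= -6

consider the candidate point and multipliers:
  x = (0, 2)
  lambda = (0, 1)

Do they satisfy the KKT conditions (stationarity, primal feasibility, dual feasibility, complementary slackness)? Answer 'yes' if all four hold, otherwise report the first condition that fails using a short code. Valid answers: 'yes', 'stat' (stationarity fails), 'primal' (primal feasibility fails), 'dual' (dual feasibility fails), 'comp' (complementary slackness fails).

Gradient of f: grad f(x) = Q x + c = (2, 1)
Constraint values g_i(x) = a_i^T x - b_i:
  g_1((0, 2)) = -1
  g_2((0, 2)) = 0
Stationarity residual: grad f(x) + sum_i lambda_i a_i = (3, -2)
  -> stationarity FAILS
Primal feasibility (all g_i <= 0): OK
Dual feasibility (all lambda_i >= 0): OK
Complementary slackness (lambda_i * g_i(x) = 0 for all i): OK

Verdict: the first failing condition is stationarity -> stat.

stat


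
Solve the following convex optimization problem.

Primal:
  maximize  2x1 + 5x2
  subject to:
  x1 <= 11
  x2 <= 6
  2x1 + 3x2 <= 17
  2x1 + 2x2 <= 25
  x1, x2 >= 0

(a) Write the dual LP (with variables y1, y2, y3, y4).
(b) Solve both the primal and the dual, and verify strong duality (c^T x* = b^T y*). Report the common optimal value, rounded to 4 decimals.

The standard primal-dual pair for 'max c^T x s.t. A x <= b, x >= 0' is:
  Dual:  min b^T y  s.t.  A^T y >= c,  y >= 0.

So the dual LP is:
  minimize  11y1 + 6y2 + 17y3 + 25y4
  subject to:
    y1 + 2y3 + 2y4 >= 2
    y2 + 3y3 + 2y4 >= 5
    y1, y2, y3, y4 >= 0

Solving the primal: x* = (0, 5.6667).
  primal value c^T x* = 28.3333.
Solving the dual: y* = (0, 0, 1.6667, 0).
  dual value b^T y* = 28.3333.
Strong duality: c^T x* = b^T y*. Confirmed.

28.3333


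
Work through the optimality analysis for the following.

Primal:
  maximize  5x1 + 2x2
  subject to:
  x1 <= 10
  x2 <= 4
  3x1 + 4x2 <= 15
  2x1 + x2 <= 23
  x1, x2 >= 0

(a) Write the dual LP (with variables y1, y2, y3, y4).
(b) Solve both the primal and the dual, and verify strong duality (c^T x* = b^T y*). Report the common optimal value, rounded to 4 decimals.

The standard primal-dual pair for 'max c^T x s.t. A x <= b, x >= 0' is:
  Dual:  min b^T y  s.t.  A^T y >= c,  y >= 0.

So the dual LP is:
  minimize  10y1 + 4y2 + 15y3 + 23y4
  subject to:
    y1 + 3y3 + 2y4 >= 5
    y2 + 4y3 + y4 >= 2
    y1, y2, y3, y4 >= 0

Solving the primal: x* = (5, 0).
  primal value c^T x* = 25.
Solving the dual: y* = (0, 0, 1.6667, 0).
  dual value b^T y* = 25.
Strong duality: c^T x* = b^T y*. Confirmed.

25


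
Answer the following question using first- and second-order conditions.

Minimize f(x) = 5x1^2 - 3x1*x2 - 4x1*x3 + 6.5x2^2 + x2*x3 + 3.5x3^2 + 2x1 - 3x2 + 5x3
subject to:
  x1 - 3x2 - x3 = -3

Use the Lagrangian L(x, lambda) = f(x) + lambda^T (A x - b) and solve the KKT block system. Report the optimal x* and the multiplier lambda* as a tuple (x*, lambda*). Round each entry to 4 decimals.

Form the Lagrangian:
  L(x, lambda) = (1/2) x^T Q x + c^T x + lambda^T (A x - b)
Stationarity (grad_x L = 0): Q x + c + A^T lambda = 0.
Primal feasibility: A x = b.

This gives the KKT block system:
  [ Q   A^T ] [ x     ]   [-c ]
  [ A    0  ] [ lambda ] = [ b ]

Solving the linear system:
  x*      = (-0.5147, 1.0334, -0.6149)
  lambda* = (3.7878)
  f(x*)   = 2.0796

x* = (-0.5147, 1.0334, -0.6149), lambda* = (3.7878)


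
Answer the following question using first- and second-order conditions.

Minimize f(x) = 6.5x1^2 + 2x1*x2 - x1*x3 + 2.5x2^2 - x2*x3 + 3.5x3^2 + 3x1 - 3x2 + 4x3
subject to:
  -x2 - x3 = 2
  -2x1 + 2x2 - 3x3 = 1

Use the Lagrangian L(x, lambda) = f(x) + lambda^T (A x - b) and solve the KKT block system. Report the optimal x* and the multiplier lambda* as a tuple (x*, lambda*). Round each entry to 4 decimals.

Form the Lagrangian:
  L(x, lambda) = (1/2) x^T Q x + c^T x + lambda^T (A x - b)
Stationarity (grad_x L = 0): Q x + c + A^T lambda = 0.
Primal feasibility: A x = b.

This gives the KKT block system:
  [ Q   A^T ] [ x     ]   [-c ]
  [ A    0  ] [ lambda ] = [ b ]

Solving the linear system:
  x*      = (0, -1, -1)
  lambda* = (-5, 1)
  f(x*)   = 4

x* = (0, -1, -1), lambda* = (-5, 1)


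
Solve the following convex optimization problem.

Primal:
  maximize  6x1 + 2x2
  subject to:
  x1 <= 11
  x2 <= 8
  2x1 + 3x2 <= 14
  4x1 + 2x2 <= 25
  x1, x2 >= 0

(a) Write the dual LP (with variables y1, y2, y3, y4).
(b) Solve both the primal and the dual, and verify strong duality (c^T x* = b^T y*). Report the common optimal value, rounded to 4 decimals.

The standard primal-dual pair for 'max c^T x s.t. A x <= b, x >= 0' is:
  Dual:  min b^T y  s.t.  A^T y >= c,  y >= 0.

So the dual LP is:
  minimize  11y1 + 8y2 + 14y3 + 25y4
  subject to:
    y1 + 2y3 + 4y4 >= 6
    y2 + 3y3 + 2y4 >= 2
    y1, y2, y3, y4 >= 0

Solving the primal: x* = (6.25, 0).
  primal value c^T x* = 37.5.
Solving the dual: y* = (0, 0, 0, 1.5).
  dual value b^T y* = 37.5.
Strong duality: c^T x* = b^T y*. Confirmed.

37.5


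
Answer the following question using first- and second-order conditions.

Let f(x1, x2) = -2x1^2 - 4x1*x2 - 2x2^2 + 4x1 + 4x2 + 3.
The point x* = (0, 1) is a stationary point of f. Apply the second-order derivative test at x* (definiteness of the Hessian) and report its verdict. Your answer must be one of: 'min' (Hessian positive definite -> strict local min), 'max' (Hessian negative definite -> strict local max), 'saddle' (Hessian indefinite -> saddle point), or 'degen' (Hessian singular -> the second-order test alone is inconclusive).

Compute the Hessian H = grad^2 f:
  H = [[-4, -4], [-4, -4]]
Verify stationarity: grad f(x*) = H x* + g = (0, 0).
Eigenvalues of H: -8, 0.
H has a zero eigenvalue (singular; negative semidefinite but not definite), so H is neither positive definite, negative definite, nor indefinite. The second-order test alone is inconclusive -> degen.
(Indeed, f is constant along the null direction of H through x*, so x* is not a strict local extremum.)

degen


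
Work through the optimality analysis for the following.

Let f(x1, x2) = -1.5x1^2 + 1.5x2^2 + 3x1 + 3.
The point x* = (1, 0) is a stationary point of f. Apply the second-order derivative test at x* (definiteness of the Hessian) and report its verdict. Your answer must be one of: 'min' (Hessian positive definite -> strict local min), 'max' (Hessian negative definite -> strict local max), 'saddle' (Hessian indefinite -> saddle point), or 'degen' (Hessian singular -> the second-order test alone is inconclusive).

Compute the Hessian H = grad^2 f:
  H = [[-3, 0], [0, 3]]
Verify stationarity: grad f(x*) = H x* + g = (0, 0).
Eigenvalues of H: -3, 3.
Eigenvalues have mixed signs, so H is indefinite -> x* is a saddle point.

saddle


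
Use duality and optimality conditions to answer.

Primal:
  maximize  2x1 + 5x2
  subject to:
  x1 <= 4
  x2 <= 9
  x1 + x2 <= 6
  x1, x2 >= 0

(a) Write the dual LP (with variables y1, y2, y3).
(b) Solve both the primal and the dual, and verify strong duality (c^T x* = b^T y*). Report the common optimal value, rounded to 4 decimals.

The standard primal-dual pair for 'max c^T x s.t. A x <= b, x >= 0' is:
  Dual:  min b^T y  s.t.  A^T y >= c,  y >= 0.

So the dual LP is:
  minimize  4y1 + 9y2 + 6y3
  subject to:
    y1 + y3 >= 2
    y2 + y3 >= 5
    y1, y2, y3 >= 0

Solving the primal: x* = (0, 6).
  primal value c^T x* = 30.
Solving the dual: y* = (0, 0, 5).
  dual value b^T y* = 30.
Strong duality: c^T x* = b^T y*. Confirmed.

30


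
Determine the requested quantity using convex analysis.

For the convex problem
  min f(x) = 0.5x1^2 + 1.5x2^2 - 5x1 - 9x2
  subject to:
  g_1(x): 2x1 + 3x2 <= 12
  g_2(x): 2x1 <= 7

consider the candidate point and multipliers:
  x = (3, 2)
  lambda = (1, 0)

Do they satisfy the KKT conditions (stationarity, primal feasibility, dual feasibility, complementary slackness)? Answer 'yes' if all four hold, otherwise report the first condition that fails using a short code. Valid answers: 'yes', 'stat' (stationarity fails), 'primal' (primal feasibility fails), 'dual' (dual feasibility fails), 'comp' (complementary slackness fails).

Gradient of f: grad f(x) = Q x + c = (-2, -3)
Constraint values g_i(x) = a_i^T x - b_i:
  g_1((3, 2)) = 0
  g_2((3, 2)) = -1
Stationarity residual: grad f(x) + sum_i lambda_i a_i = (0, 0)
  -> stationarity OK
Primal feasibility (all g_i <= 0): OK
Dual feasibility (all lambda_i >= 0): OK
Complementary slackness (lambda_i * g_i(x) = 0 for all i): OK

Verdict: yes, KKT holds.

yes


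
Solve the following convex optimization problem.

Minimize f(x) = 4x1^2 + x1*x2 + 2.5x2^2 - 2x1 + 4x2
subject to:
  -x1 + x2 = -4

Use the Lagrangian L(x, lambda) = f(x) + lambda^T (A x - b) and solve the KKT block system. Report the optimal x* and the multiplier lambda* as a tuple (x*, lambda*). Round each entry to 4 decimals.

Form the Lagrangian:
  L(x, lambda) = (1/2) x^T Q x + c^T x + lambda^T (A x - b)
Stationarity (grad_x L = 0): Q x + c + A^T lambda = 0.
Primal feasibility: A x = b.

This gives the KKT block system:
  [ Q   A^T ] [ x     ]   [-c ]
  [ A    0  ] [ lambda ] = [ b ]

Solving the linear system:
  x*      = (1.4667, -2.5333)
  lambda* = (7.2)
  f(x*)   = 7.8667

x* = (1.4667, -2.5333), lambda* = (7.2)


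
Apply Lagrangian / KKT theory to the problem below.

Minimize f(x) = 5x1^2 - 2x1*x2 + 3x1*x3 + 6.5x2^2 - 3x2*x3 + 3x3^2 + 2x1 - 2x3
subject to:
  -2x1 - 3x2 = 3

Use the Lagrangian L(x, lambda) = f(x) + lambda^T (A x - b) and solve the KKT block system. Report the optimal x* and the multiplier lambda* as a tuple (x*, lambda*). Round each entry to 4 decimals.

Form the Lagrangian:
  L(x, lambda) = (1/2) x^T Q x + c^T x + lambda^T (A x - b)
Stationarity (grad_x L = 0): Q x + c + A^T lambda = 0.
Primal feasibility: A x = b.

This gives the KKT block system:
  [ Q   A^T ] [ x     ]   [-c ]
  [ A    0  ] [ lambda ] = [ b ]

Solving the linear system:
  x*      = (-0.8288, -0.4475, 0.524)
  lambda* = (-1.9105)
  f(x*)   = 1.513

x* = (-0.8288, -0.4475, 0.524), lambda* = (-1.9105)


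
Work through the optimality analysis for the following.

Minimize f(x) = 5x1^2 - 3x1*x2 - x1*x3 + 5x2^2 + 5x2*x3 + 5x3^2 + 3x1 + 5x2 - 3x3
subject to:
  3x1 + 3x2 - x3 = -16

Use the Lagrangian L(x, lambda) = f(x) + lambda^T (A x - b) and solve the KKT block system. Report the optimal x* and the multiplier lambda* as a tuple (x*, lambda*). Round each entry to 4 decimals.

Form the Lagrangian:
  L(x, lambda) = (1/2) x^T Q x + c^T x + lambda^T (A x - b)
Stationarity (grad_x L = 0): Q x + c + A^T lambda = 0.
Primal feasibility: A x = b.

This gives the KKT block system:
  [ Q   A^T ] [ x     ]   [-c ]
  [ A    0  ] [ lambda ] = [ b ]

Solving the linear system:
  x*      = (-1.8586, -2.8615, 1.8396)
  lambda* = (2.9471)
  f(x*)   = 10.8756

x* = (-1.8586, -2.8615, 1.8396), lambda* = (2.9471)


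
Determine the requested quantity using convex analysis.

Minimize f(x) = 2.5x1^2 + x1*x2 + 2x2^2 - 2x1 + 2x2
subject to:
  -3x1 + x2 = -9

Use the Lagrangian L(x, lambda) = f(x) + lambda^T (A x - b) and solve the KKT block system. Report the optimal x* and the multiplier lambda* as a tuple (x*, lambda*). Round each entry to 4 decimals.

Form the Lagrangian:
  L(x, lambda) = (1/2) x^T Q x + c^T x + lambda^T (A x - b)
Stationarity (grad_x L = 0): Q x + c + A^T lambda = 0.
Primal feasibility: A x = b.

This gives the KKT block system:
  [ Q   A^T ] [ x     ]   [-c ]
  [ A    0  ] [ lambda ] = [ b ]

Solving the linear system:
  x*      = (2.4043, -1.7872)
  lambda* = (2.7447)
  f(x*)   = 8.1596

x* = (2.4043, -1.7872), lambda* = (2.7447)


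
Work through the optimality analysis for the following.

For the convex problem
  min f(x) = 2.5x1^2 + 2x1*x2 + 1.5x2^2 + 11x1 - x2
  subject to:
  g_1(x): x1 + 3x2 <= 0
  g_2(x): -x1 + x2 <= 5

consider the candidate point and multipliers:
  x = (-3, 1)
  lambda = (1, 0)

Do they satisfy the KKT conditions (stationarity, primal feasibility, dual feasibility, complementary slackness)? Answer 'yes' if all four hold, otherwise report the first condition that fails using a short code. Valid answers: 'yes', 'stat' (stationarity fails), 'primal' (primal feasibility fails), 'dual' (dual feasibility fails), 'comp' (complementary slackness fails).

Gradient of f: grad f(x) = Q x + c = (-2, -4)
Constraint values g_i(x) = a_i^T x - b_i:
  g_1((-3, 1)) = 0
  g_2((-3, 1)) = -1
Stationarity residual: grad f(x) + sum_i lambda_i a_i = (-1, -1)
  -> stationarity FAILS
Primal feasibility (all g_i <= 0): OK
Dual feasibility (all lambda_i >= 0): OK
Complementary slackness (lambda_i * g_i(x) = 0 for all i): OK

Verdict: the first failing condition is stationarity -> stat.

stat


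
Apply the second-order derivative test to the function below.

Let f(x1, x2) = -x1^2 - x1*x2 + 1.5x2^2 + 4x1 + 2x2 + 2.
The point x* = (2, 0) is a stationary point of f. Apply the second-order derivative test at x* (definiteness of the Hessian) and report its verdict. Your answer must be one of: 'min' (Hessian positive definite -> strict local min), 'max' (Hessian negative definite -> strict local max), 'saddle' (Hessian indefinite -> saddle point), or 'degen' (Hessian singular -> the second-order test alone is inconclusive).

Compute the Hessian H = grad^2 f:
  H = [[-2, -1], [-1, 3]]
Verify stationarity: grad f(x*) = H x* + g = (0, 0).
Eigenvalues of H: -2.1926, 3.1926.
Eigenvalues have mixed signs, so H is indefinite -> x* is a saddle point.

saddle


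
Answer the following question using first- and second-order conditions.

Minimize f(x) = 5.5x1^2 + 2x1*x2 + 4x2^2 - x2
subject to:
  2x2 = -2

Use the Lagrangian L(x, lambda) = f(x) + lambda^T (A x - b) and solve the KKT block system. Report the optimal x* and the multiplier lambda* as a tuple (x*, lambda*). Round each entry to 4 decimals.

Form the Lagrangian:
  L(x, lambda) = (1/2) x^T Q x + c^T x + lambda^T (A x - b)
Stationarity (grad_x L = 0): Q x + c + A^T lambda = 0.
Primal feasibility: A x = b.

This gives the KKT block system:
  [ Q   A^T ] [ x     ]   [-c ]
  [ A    0  ] [ lambda ] = [ b ]

Solving the linear system:
  x*      = (0.1818, -1)
  lambda* = (4.3182)
  f(x*)   = 4.8182

x* = (0.1818, -1), lambda* = (4.3182)


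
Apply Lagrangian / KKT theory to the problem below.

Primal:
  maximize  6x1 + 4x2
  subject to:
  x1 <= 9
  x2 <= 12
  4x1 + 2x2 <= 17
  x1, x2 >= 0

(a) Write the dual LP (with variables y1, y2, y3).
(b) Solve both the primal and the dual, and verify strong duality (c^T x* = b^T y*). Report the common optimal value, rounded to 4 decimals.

The standard primal-dual pair for 'max c^T x s.t. A x <= b, x >= 0' is:
  Dual:  min b^T y  s.t.  A^T y >= c,  y >= 0.

So the dual LP is:
  minimize  9y1 + 12y2 + 17y3
  subject to:
    y1 + 4y3 >= 6
    y2 + 2y3 >= 4
    y1, y2, y3 >= 0

Solving the primal: x* = (0, 8.5).
  primal value c^T x* = 34.
Solving the dual: y* = (0, 0, 2).
  dual value b^T y* = 34.
Strong duality: c^T x* = b^T y*. Confirmed.

34


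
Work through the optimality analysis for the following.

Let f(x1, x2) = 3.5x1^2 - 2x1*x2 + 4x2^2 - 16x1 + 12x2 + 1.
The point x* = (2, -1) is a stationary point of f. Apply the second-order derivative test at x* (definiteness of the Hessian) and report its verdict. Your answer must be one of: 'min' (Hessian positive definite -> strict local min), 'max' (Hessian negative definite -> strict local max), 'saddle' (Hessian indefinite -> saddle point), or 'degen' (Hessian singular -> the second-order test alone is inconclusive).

Compute the Hessian H = grad^2 f:
  H = [[7, -2], [-2, 8]]
Verify stationarity: grad f(x*) = H x* + g = (0, 0).
Eigenvalues of H: 5.4384, 9.5616.
Both eigenvalues > 0, so H is positive definite -> x* is a strict local min.

min


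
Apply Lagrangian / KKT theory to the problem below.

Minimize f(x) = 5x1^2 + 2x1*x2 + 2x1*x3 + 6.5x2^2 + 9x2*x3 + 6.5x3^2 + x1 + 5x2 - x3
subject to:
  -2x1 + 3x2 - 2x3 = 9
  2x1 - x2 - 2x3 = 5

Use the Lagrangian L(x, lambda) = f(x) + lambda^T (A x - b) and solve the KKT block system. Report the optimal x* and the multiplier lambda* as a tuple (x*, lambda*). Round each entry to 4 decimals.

Form the Lagrangian:
  L(x, lambda) = (1/2) x^T Q x + c^T x + lambda^T (A x - b)
Stationarity (grad_x L = 0): Q x + c + A^T lambda = 0.
Primal feasibility: A x = b.

This gives the KKT block system:
  [ Q   A^T ] [ x     ]   [-c ]
  [ A    0  ] [ lambda ] = [ b ]

Solving the linear system:
  x*      = (0.6667, 1.6667, -2.6667)
  lambda* = (-3.4167, -6.25)
  f(x*)   = 36.8333

x* = (0.6667, 1.6667, -2.6667), lambda* = (-3.4167, -6.25)


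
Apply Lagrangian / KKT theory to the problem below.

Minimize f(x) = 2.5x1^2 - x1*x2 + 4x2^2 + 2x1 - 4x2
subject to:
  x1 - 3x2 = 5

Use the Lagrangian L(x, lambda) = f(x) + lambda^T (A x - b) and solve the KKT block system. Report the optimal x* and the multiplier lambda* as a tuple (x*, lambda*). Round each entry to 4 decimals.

Form the Lagrangian:
  L(x, lambda) = (1/2) x^T Q x + c^T x + lambda^T (A x - b)
Stationarity (grad_x L = 0): Q x + c + A^T lambda = 0.
Primal feasibility: A x = b.

This gives the KKT block system:
  [ Q   A^T ] [ x     ]   [-c ]
  [ A    0  ] [ lambda ] = [ b ]

Solving the linear system:
  x*      = (0.4043, -1.5319)
  lambda* = (-5.5532)
  f(x*)   = 17.3511

x* = (0.4043, -1.5319), lambda* = (-5.5532)


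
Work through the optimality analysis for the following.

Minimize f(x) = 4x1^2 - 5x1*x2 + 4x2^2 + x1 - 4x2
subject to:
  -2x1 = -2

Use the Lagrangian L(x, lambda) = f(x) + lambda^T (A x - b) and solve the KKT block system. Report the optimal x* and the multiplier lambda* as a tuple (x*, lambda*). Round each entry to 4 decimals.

Form the Lagrangian:
  L(x, lambda) = (1/2) x^T Q x + c^T x + lambda^T (A x - b)
Stationarity (grad_x L = 0): Q x + c + A^T lambda = 0.
Primal feasibility: A x = b.

This gives the KKT block system:
  [ Q   A^T ] [ x     ]   [-c ]
  [ A    0  ] [ lambda ] = [ b ]

Solving the linear system:
  x*      = (1, 1.125)
  lambda* = (1.6875)
  f(x*)   = -0.0625

x* = (1, 1.125), lambda* = (1.6875)


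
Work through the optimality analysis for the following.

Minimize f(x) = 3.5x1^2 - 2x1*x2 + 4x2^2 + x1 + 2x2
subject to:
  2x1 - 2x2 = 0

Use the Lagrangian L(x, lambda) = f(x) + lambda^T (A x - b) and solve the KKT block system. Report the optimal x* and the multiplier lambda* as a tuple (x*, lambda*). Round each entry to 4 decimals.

Form the Lagrangian:
  L(x, lambda) = (1/2) x^T Q x + c^T x + lambda^T (A x - b)
Stationarity (grad_x L = 0): Q x + c + A^T lambda = 0.
Primal feasibility: A x = b.

This gives the KKT block system:
  [ Q   A^T ] [ x     ]   [-c ]
  [ A    0  ] [ lambda ] = [ b ]

Solving the linear system:
  x*      = (-0.2727, -0.2727)
  lambda* = (0.1818)
  f(x*)   = -0.4091

x* = (-0.2727, -0.2727), lambda* = (0.1818)


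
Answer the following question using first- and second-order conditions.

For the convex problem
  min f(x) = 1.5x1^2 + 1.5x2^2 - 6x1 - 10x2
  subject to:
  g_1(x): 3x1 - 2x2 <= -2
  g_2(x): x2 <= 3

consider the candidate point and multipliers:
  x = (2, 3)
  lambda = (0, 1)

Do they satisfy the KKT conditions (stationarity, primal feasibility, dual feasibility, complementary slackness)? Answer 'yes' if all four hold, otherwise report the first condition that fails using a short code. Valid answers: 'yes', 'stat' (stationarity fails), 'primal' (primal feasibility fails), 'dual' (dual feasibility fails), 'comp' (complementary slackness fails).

Gradient of f: grad f(x) = Q x + c = (0, -1)
Constraint values g_i(x) = a_i^T x - b_i:
  g_1((2, 3)) = 2
  g_2((2, 3)) = 0
Stationarity residual: grad f(x) + sum_i lambda_i a_i = (0, 0)
  -> stationarity OK
Primal feasibility (all g_i <= 0): FAILS
Dual feasibility (all lambda_i >= 0): OK
Complementary slackness (lambda_i * g_i(x) = 0 for all i): OK

Verdict: the first failing condition is primal_feasibility -> primal.

primal


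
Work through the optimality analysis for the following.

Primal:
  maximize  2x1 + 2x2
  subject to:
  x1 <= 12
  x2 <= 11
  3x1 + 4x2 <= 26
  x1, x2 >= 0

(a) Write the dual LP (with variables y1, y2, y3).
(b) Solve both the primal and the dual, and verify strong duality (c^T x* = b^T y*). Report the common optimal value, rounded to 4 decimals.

The standard primal-dual pair for 'max c^T x s.t. A x <= b, x >= 0' is:
  Dual:  min b^T y  s.t.  A^T y >= c,  y >= 0.

So the dual LP is:
  minimize  12y1 + 11y2 + 26y3
  subject to:
    y1 + 3y3 >= 2
    y2 + 4y3 >= 2
    y1, y2, y3 >= 0

Solving the primal: x* = (8.6667, 0).
  primal value c^T x* = 17.3333.
Solving the dual: y* = (0, 0, 0.6667).
  dual value b^T y* = 17.3333.
Strong duality: c^T x* = b^T y*. Confirmed.

17.3333


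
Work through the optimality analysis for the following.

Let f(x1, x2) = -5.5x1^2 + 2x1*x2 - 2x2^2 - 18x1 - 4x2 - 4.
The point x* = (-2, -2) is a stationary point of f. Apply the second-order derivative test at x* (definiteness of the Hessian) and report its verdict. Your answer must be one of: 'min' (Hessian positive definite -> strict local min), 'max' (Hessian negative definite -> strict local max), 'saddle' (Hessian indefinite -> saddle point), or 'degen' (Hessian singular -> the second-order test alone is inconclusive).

Compute the Hessian H = grad^2 f:
  H = [[-11, 2], [2, -4]]
Verify stationarity: grad f(x*) = H x* + g = (0, 0).
Eigenvalues of H: -11.5311, -3.4689.
Both eigenvalues < 0, so H is negative definite -> x* is a strict local max.

max


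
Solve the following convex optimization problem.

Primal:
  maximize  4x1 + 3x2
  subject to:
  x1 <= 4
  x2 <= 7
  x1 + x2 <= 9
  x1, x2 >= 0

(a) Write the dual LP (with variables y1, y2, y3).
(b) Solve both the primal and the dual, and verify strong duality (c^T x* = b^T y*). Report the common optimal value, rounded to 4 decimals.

The standard primal-dual pair for 'max c^T x s.t. A x <= b, x >= 0' is:
  Dual:  min b^T y  s.t.  A^T y >= c,  y >= 0.

So the dual LP is:
  minimize  4y1 + 7y2 + 9y3
  subject to:
    y1 + y3 >= 4
    y2 + y3 >= 3
    y1, y2, y3 >= 0

Solving the primal: x* = (4, 5).
  primal value c^T x* = 31.
Solving the dual: y* = (1, 0, 3).
  dual value b^T y* = 31.
Strong duality: c^T x* = b^T y*. Confirmed.

31


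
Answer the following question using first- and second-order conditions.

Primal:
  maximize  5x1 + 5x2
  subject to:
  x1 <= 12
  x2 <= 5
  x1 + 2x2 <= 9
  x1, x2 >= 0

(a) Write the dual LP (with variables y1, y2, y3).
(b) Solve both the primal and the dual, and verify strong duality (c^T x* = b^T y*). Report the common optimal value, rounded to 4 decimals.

The standard primal-dual pair for 'max c^T x s.t. A x <= b, x >= 0' is:
  Dual:  min b^T y  s.t.  A^T y >= c,  y >= 0.

So the dual LP is:
  minimize  12y1 + 5y2 + 9y3
  subject to:
    y1 + y3 >= 5
    y2 + 2y3 >= 5
    y1, y2, y3 >= 0

Solving the primal: x* = (9, 0).
  primal value c^T x* = 45.
Solving the dual: y* = (0, 0, 5).
  dual value b^T y* = 45.
Strong duality: c^T x* = b^T y*. Confirmed.

45


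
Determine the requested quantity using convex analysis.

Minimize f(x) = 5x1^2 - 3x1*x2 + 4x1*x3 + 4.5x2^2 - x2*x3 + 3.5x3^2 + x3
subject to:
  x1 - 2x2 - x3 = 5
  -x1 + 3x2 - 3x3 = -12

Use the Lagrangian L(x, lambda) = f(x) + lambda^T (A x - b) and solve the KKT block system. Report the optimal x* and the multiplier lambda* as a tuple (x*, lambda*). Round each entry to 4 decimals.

Form the Lagrangian:
  L(x, lambda) = (1/2) x^T Q x + c^T x + lambda^T (A x - b)
Stationarity (grad_x L = 0): Q x + c + A^T lambda = 0.
Primal feasibility: A x = b.

This gives the KKT block system:
  [ Q   A^T ] [ x     ]   [-c ]
  [ A    0  ] [ lambda ] = [ b ]

Solving the linear system:
  x*      = (-0.178, -3.0791, 0.9802)
  lambda* = (-5.9765, 5.4017)
  f(x*)   = 47.8418

x* = (-0.178, -3.0791, 0.9802), lambda* = (-5.9765, 5.4017)


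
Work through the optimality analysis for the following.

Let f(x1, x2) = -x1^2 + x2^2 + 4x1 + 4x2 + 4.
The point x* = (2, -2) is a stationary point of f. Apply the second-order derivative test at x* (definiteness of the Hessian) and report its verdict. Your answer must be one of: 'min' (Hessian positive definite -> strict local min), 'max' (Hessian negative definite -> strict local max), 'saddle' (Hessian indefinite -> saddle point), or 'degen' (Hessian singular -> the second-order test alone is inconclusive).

Compute the Hessian H = grad^2 f:
  H = [[-2, 0], [0, 2]]
Verify stationarity: grad f(x*) = H x* + g = (0, 0).
Eigenvalues of H: -2, 2.
Eigenvalues have mixed signs, so H is indefinite -> x* is a saddle point.

saddle


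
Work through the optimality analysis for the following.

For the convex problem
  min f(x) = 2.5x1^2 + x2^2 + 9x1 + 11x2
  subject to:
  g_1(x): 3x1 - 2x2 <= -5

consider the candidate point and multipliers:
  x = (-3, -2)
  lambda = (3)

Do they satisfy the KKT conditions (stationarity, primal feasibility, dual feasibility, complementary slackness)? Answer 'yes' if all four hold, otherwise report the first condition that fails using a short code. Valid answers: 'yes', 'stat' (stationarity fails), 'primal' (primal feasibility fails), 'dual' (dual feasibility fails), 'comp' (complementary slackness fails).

Gradient of f: grad f(x) = Q x + c = (-6, 7)
Constraint values g_i(x) = a_i^T x - b_i:
  g_1((-3, -2)) = 0
Stationarity residual: grad f(x) + sum_i lambda_i a_i = (3, 1)
  -> stationarity FAILS
Primal feasibility (all g_i <= 0): OK
Dual feasibility (all lambda_i >= 0): OK
Complementary slackness (lambda_i * g_i(x) = 0 for all i): OK

Verdict: the first failing condition is stationarity -> stat.

stat


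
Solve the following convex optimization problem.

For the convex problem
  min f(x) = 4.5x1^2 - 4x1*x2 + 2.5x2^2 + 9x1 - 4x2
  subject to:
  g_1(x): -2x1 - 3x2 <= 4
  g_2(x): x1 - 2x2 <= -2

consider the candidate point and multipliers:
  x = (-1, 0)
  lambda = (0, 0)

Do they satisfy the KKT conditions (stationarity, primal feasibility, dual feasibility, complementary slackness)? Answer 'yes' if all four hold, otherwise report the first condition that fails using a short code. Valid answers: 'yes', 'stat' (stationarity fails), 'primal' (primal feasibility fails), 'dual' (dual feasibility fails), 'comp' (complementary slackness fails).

Gradient of f: grad f(x) = Q x + c = (0, 0)
Constraint values g_i(x) = a_i^T x - b_i:
  g_1((-1, 0)) = -2
  g_2((-1, 0)) = 1
Stationarity residual: grad f(x) + sum_i lambda_i a_i = (0, 0)
  -> stationarity OK
Primal feasibility (all g_i <= 0): FAILS
Dual feasibility (all lambda_i >= 0): OK
Complementary slackness (lambda_i * g_i(x) = 0 for all i): OK

Verdict: the first failing condition is primal_feasibility -> primal.

primal


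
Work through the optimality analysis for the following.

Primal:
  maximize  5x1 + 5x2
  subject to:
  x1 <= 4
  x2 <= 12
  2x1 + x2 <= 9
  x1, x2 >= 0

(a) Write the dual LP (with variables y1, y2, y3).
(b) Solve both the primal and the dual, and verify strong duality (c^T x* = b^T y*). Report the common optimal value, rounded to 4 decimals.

The standard primal-dual pair for 'max c^T x s.t. A x <= b, x >= 0' is:
  Dual:  min b^T y  s.t.  A^T y >= c,  y >= 0.

So the dual LP is:
  minimize  4y1 + 12y2 + 9y3
  subject to:
    y1 + 2y3 >= 5
    y2 + y3 >= 5
    y1, y2, y3 >= 0

Solving the primal: x* = (0, 9).
  primal value c^T x* = 45.
Solving the dual: y* = (0, 0, 5).
  dual value b^T y* = 45.
Strong duality: c^T x* = b^T y*. Confirmed.

45


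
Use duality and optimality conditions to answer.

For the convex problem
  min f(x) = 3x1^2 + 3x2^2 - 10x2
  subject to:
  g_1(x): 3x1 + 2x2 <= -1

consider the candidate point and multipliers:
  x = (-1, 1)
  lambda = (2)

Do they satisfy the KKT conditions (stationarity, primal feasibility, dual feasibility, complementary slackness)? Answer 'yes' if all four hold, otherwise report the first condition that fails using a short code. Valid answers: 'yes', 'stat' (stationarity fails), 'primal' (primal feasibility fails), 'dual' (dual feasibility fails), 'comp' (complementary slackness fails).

Gradient of f: grad f(x) = Q x + c = (-6, -4)
Constraint values g_i(x) = a_i^T x - b_i:
  g_1((-1, 1)) = 0
Stationarity residual: grad f(x) + sum_i lambda_i a_i = (0, 0)
  -> stationarity OK
Primal feasibility (all g_i <= 0): OK
Dual feasibility (all lambda_i >= 0): OK
Complementary slackness (lambda_i * g_i(x) = 0 for all i): OK

Verdict: yes, KKT holds.

yes


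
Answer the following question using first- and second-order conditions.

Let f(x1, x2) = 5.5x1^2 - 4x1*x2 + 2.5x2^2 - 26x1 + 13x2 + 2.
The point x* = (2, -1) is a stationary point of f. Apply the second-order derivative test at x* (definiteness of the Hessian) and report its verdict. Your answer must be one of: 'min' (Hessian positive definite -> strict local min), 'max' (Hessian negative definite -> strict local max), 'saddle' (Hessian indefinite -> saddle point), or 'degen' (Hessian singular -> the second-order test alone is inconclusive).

Compute the Hessian H = grad^2 f:
  H = [[11, -4], [-4, 5]]
Verify stationarity: grad f(x*) = H x* + g = (0, 0).
Eigenvalues of H: 3, 13.
Both eigenvalues > 0, so H is positive definite -> x* is a strict local min.

min


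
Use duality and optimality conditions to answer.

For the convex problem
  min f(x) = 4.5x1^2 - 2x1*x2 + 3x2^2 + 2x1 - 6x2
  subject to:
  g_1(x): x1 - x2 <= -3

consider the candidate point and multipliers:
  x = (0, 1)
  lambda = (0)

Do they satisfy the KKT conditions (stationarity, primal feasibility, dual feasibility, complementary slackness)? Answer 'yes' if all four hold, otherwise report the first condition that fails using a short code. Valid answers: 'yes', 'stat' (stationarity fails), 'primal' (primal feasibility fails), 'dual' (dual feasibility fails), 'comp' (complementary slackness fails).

Gradient of f: grad f(x) = Q x + c = (0, 0)
Constraint values g_i(x) = a_i^T x - b_i:
  g_1((0, 1)) = 2
Stationarity residual: grad f(x) + sum_i lambda_i a_i = (0, 0)
  -> stationarity OK
Primal feasibility (all g_i <= 0): FAILS
Dual feasibility (all lambda_i >= 0): OK
Complementary slackness (lambda_i * g_i(x) = 0 for all i): OK

Verdict: the first failing condition is primal_feasibility -> primal.

primal


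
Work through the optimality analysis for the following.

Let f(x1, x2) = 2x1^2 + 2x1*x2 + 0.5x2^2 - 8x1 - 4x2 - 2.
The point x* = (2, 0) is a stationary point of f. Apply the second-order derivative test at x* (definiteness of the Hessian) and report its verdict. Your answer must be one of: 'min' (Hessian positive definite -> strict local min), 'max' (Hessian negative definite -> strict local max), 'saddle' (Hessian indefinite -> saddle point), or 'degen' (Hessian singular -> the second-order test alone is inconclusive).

Compute the Hessian H = grad^2 f:
  H = [[4, 2], [2, 1]]
Verify stationarity: grad f(x*) = H x* + g = (0, 0).
Eigenvalues of H: 0, 5.
H has a zero eigenvalue (singular; positive semidefinite but not definite), so H is neither positive definite, negative definite, nor indefinite. The second-order test alone is inconclusive -> degen.
(Indeed, f is constant along the null direction of H through x*, so x* is not a strict local extremum.)

degen


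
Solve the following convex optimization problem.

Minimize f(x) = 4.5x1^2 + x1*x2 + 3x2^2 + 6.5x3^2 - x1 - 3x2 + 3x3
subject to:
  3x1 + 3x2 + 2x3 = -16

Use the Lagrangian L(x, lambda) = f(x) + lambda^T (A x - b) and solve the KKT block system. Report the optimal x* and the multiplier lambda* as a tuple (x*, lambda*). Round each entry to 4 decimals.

Form the Lagrangian:
  L(x, lambda) = (1/2) x^T Q x + c^T x + lambda^T (A x - b)
Stationarity (grad_x L = 0): Q x + c + A^T lambda = 0.
Primal feasibility: A x = b.

This gives the KKT block system:
  [ Q   A^T ] [ x     ]   [-c ]
  [ A    0  ] [ lambda ] = [ b ]

Solving the linear system:
  x*      = (-1.8765, -2.6024, -1.2816)
  lambda* = (6.8304)
  f(x*)   = 57.5623

x* = (-1.8765, -2.6024, -1.2816), lambda* = (6.8304)


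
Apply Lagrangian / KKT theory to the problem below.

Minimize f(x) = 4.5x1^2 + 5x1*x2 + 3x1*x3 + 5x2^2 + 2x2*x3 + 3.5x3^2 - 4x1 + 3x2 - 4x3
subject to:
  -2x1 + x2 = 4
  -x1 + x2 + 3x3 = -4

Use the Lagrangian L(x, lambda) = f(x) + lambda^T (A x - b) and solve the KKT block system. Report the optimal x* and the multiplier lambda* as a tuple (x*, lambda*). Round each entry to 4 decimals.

Form the Lagrangian:
  L(x, lambda) = (1/2) x^T Q x + c^T x + lambda^T (A x - b)
Stationarity (grad_x L = 0): Q x + c + A^T lambda = 0.
Primal feasibility: A x = b.

This gives the KKT block system:
  [ Q   A^T ] [ x     ]   [-c ]
  [ A    0  ] [ lambda ] = [ b ]

Solving the linear system:
  x*      = (-1.3549, 1.2901, -2.215)
  lambda* = (-11.6928, 6.9966)
  f(x*)   = 46.4539

x* = (-1.3549, 1.2901, -2.215), lambda* = (-11.6928, 6.9966)


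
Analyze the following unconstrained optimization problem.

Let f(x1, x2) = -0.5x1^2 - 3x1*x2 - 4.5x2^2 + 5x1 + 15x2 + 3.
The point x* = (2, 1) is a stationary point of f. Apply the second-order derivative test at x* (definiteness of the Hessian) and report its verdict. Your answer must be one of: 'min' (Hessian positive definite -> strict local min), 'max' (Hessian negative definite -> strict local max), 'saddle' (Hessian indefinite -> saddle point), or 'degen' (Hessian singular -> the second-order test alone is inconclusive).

Compute the Hessian H = grad^2 f:
  H = [[-1, -3], [-3, -9]]
Verify stationarity: grad f(x*) = H x* + g = (0, 0).
Eigenvalues of H: -10, 0.
H has a zero eigenvalue (singular; negative semidefinite but not definite), so H is neither positive definite, negative definite, nor indefinite. The second-order test alone is inconclusive -> degen.
(Indeed, f is constant along the null direction of H through x*, so x* is not a strict local extremum.)

degen


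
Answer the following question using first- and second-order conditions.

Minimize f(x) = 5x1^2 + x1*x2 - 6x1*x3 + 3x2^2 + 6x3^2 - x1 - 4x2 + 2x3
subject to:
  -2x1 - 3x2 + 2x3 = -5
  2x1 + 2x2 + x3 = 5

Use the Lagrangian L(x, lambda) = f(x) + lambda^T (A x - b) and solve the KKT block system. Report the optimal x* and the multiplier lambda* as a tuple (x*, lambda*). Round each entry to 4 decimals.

Form the Lagrangian:
  L(x, lambda) = (1/2) x^T Q x + c^T x + lambda^T (A x - b)
Stationarity (grad_x L = 0): Q x + c + A^T lambda = 0.
Primal feasibility: A x = b.

This gives the KKT block system:
  [ Q   A^T ] [ x     ]   [-c ]
  [ A    0  ] [ lambda ] = [ b ]

Solving the linear system:
  x*      = (0.8043, 1.4535, 0.4845)
  lambda* = (-0.0644, -2.8592)
  f(x*)   = 4.1623

x* = (0.8043, 1.4535, 0.4845), lambda* = (-0.0644, -2.8592)


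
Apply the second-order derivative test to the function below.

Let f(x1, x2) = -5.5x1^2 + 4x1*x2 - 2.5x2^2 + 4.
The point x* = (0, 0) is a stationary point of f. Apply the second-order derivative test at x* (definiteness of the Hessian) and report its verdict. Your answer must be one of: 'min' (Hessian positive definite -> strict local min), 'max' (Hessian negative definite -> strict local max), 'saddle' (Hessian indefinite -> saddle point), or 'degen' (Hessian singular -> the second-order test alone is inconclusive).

Compute the Hessian H = grad^2 f:
  H = [[-11, 4], [4, -5]]
Verify stationarity: grad f(x*) = H x* + g = (0, 0).
Eigenvalues of H: -13, -3.
Both eigenvalues < 0, so H is negative definite -> x* is a strict local max.

max


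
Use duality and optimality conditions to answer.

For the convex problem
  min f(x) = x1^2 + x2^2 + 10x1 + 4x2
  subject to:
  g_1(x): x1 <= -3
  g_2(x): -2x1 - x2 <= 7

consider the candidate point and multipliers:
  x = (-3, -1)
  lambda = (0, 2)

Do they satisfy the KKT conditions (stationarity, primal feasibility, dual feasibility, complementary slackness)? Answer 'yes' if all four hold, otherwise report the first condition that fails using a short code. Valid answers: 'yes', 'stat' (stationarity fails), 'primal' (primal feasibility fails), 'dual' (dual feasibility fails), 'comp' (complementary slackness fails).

Gradient of f: grad f(x) = Q x + c = (4, 2)
Constraint values g_i(x) = a_i^T x - b_i:
  g_1((-3, -1)) = 0
  g_2((-3, -1)) = 0
Stationarity residual: grad f(x) + sum_i lambda_i a_i = (0, 0)
  -> stationarity OK
Primal feasibility (all g_i <= 0): OK
Dual feasibility (all lambda_i >= 0): OK
Complementary slackness (lambda_i * g_i(x) = 0 for all i): OK

Verdict: yes, KKT holds.

yes


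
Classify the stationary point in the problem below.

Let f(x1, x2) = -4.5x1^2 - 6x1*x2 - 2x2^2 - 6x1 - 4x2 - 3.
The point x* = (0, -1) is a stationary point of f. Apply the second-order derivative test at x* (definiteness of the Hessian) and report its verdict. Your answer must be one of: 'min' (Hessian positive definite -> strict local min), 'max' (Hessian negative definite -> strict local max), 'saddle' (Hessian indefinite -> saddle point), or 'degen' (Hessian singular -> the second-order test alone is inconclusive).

Compute the Hessian H = grad^2 f:
  H = [[-9, -6], [-6, -4]]
Verify stationarity: grad f(x*) = H x* + g = (0, 0).
Eigenvalues of H: -13, 0.
H has a zero eigenvalue (singular; negative semidefinite but not definite), so H is neither positive definite, negative definite, nor indefinite. The second-order test alone is inconclusive -> degen.
(Indeed, f is constant along the null direction of H through x*, so x* is not a strict local extremum.)

degen


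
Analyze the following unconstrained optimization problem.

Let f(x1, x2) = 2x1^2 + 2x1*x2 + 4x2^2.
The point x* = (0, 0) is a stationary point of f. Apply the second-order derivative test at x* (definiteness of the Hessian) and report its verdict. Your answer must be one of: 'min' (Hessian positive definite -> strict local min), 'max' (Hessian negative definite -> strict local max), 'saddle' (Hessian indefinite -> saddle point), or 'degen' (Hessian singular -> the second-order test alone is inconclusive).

Compute the Hessian H = grad^2 f:
  H = [[4, 2], [2, 8]]
Verify stationarity: grad f(x*) = H x* + g = (0, 0).
Eigenvalues of H: 3.1716, 8.8284.
Both eigenvalues > 0, so H is positive definite -> x* is a strict local min.

min


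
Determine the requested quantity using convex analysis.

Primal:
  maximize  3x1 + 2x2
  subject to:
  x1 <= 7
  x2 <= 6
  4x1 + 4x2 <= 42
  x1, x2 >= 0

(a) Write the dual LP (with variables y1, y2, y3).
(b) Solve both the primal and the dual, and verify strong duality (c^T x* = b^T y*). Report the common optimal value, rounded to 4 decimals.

The standard primal-dual pair for 'max c^T x s.t. A x <= b, x >= 0' is:
  Dual:  min b^T y  s.t.  A^T y >= c,  y >= 0.

So the dual LP is:
  minimize  7y1 + 6y2 + 42y3
  subject to:
    y1 + 4y3 >= 3
    y2 + 4y3 >= 2
    y1, y2, y3 >= 0

Solving the primal: x* = (7, 3.5).
  primal value c^T x* = 28.
Solving the dual: y* = (1, 0, 0.5).
  dual value b^T y* = 28.
Strong duality: c^T x* = b^T y*. Confirmed.

28


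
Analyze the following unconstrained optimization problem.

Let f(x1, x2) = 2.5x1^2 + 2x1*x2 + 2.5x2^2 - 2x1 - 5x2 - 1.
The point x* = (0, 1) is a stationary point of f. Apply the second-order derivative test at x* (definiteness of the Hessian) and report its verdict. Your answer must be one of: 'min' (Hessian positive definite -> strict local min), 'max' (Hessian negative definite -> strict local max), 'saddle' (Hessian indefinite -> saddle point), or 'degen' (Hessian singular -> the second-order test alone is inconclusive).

Compute the Hessian H = grad^2 f:
  H = [[5, 2], [2, 5]]
Verify stationarity: grad f(x*) = H x* + g = (0, 0).
Eigenvalues of H: 3, 7.
Both eigenvalues > 0, so H is positive definite -> x* is a strict local min.

min


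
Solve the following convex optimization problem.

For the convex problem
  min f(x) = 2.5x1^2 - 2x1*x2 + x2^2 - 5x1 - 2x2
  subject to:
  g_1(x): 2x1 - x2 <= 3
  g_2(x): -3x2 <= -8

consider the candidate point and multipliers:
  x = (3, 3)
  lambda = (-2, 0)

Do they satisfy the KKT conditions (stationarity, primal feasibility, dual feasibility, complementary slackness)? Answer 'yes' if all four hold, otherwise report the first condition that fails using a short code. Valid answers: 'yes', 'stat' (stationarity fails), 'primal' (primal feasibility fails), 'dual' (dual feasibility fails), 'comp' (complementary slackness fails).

Gradient of f: grad f(x) = Q x + c = (4, -2)
Constraint values g_i(x) = a_i^T x - b_i:
  g_1((3, 3)) = 0
  g_2((3, 3)) = -1
Stationarity residual: grad f(x) + sum_i lambda_i a_i = (0, 0)
  -> stationarity OK
Primal feasibility (all g_i <= 0): OK
Dual feasibility (all lambda_i >= 0): FAILS
Complementary slackness (lambda_i * g_i(x) = 0 for all i): OK

Verdict: the first failing condition is dual_feasibility -> dual.

dual
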